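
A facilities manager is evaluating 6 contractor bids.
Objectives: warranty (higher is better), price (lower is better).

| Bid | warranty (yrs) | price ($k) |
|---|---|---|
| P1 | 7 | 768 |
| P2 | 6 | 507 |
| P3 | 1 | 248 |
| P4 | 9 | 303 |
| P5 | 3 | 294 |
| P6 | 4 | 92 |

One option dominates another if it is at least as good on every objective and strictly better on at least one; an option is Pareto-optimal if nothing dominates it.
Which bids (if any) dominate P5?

P6

P6: warranty 4≥3, price 92≤294 — dominates P5.
Others (P1, P2, P3, P4) are each worse than P5 on at least one objective.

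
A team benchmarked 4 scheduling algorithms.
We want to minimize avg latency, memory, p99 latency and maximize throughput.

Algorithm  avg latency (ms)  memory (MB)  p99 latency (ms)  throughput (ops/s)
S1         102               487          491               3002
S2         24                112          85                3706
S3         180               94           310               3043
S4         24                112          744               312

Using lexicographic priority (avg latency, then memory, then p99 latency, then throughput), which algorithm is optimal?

First minimize avg latency: best is 24, kept {S2, S4}.
Then minimize memory: best is 112, kept {S2, S4}.
Then minimize p99 latency: best is 85, kept {S2}.

S2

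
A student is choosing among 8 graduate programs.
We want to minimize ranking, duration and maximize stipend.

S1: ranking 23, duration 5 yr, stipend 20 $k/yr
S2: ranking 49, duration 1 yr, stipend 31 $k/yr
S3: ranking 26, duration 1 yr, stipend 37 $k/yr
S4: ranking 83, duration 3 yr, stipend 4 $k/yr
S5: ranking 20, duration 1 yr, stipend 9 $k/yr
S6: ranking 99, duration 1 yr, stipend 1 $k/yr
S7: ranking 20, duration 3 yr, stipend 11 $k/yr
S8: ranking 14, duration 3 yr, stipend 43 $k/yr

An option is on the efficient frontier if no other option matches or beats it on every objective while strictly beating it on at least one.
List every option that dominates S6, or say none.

S2, S3, S5

S2: ranking 49≤99, duration 1≤1, stipend 31≥1 — dominates S6.
S3: ranking 26≤99, duration 1≤1, stipend 37≥1 — dominates S6.
S5: ranking 20≤99, duration 1≤1, stipend 9≥1 — dominates S6.
Others (S1, S4, S7, S8) are each worse than S6 on at least one objective.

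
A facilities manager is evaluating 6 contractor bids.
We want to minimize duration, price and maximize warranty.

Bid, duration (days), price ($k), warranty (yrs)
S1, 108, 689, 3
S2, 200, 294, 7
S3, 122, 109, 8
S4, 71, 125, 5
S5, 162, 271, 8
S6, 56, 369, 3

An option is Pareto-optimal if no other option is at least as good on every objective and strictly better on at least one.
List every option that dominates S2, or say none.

S3, S5

S3: duration 122≤200, price 109≤294, warranty 8≥7 — dominates S2.
S5: duration 162≤200, price 271≤294, warranty 8≥7 — dominates S2.
Others (S1, S4, S6) are each worse than S2 on at least one objective.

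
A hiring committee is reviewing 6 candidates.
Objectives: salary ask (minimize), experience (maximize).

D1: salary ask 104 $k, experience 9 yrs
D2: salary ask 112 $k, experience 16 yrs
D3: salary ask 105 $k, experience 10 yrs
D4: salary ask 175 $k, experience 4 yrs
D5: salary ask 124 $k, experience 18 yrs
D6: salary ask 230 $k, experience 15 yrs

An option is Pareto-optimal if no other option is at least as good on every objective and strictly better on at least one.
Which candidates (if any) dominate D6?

D2: salary ask 112≤230, experience 16≥15 — dominates D6.
D5: salary ask 124≤230, experience 18≥15 — dominates D6.
Others (D1, D3, D4) are each worse than D6 on at least one objective.

D2, D5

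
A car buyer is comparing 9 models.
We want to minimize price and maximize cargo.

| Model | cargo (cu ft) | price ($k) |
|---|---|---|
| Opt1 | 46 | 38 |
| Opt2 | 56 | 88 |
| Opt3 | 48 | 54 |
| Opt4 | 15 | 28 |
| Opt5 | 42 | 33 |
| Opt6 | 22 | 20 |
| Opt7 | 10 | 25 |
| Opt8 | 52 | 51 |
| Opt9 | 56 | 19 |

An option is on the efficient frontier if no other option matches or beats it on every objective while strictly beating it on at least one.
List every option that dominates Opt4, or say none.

Opt6, Opt9

Opt6: cargo 22≥15, price 20≤28 — dominates Opt4.
Opt9: cargo 56≥15, price 19≤28 — dominates Opt4.
Others (Opt1, Opt2, Opt3, Opt5, Opt7, Opt8) are each worse than Opt4 on at least one objective.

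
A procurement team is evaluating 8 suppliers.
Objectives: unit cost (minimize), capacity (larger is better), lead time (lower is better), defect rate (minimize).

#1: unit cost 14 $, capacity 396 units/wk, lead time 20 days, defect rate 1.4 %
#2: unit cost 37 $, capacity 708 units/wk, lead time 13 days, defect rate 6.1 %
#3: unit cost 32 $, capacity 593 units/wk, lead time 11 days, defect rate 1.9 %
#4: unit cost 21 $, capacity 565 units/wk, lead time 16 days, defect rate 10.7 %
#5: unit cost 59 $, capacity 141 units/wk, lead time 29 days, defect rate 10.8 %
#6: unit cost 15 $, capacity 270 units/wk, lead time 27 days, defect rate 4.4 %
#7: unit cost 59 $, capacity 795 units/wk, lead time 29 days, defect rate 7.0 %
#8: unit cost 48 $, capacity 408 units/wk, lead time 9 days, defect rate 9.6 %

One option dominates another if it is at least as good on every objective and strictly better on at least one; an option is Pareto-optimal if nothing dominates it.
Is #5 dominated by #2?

#2 vs #5: unit cost 37≤59, capacity 708≥141, lead time 13≤29, defect rate 6.1≤10.8 — #2 is at least as good on every objective with at least one strict improvement.

Yes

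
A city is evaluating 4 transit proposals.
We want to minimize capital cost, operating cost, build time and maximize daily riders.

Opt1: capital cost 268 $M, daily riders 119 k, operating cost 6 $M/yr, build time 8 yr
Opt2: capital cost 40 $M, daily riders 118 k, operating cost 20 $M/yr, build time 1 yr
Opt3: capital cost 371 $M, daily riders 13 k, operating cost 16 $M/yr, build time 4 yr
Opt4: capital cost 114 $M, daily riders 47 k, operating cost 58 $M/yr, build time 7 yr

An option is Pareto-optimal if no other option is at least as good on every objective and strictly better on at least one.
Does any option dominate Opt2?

Opt1: worse on capital cost (268 vs 40).
Opt3: worse on capital cost (371 vs 40).
Opt4: worse on capital cost (114 vs 40).
No option is at least as good as Opt2 on every objective and strictly better on one.

No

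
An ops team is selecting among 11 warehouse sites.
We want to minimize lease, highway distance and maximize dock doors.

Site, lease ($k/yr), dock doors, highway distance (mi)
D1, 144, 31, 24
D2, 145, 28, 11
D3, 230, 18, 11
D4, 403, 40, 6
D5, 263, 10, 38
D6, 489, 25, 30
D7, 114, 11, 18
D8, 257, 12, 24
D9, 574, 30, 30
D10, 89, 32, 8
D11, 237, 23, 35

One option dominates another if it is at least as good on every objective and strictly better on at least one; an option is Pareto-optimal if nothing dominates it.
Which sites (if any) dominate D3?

D2, D10

D2: lease 145≤230, dock doors 28≥18, highway distance 11≤11 — dominates D3.
D10: lease 89≤230, dock doors 32≥18, highway distance 8≤11 — dominates D3.
Others (D1, D4, D5, D6, D7, D8, D9, D11) are each worse than D3 on at least one objective.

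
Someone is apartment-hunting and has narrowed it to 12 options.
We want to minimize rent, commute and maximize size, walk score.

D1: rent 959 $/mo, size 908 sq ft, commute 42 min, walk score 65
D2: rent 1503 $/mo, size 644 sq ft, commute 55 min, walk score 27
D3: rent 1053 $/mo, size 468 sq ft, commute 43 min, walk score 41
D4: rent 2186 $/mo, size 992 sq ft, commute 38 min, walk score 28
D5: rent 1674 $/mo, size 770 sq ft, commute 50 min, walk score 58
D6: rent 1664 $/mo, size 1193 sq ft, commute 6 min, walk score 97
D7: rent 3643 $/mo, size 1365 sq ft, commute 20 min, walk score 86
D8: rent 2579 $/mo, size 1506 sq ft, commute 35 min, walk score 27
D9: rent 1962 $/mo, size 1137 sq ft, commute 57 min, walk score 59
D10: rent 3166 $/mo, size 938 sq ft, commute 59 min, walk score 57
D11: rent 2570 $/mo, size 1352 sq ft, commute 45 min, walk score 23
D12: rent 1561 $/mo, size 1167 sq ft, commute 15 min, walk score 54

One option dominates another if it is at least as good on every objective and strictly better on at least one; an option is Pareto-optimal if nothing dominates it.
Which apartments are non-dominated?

D1: not dominated (best rent).
D2: dominated by D1 (rent 959≤1503, size 908≥644, commute 42≤55, walk score 65≥27).
D3: dominated by D1 (rent 959≤1053, size 908≥468, commute 42≤43, walk score 65≥41).
D4: dominated by D6 (rent 1664≤2186, size 1193≥992, commute 6≤38, walk score 97≥28).
D5: dominated by D1 (rent 959≤1674, size 908≥770, commute 42≤50, walk score 65≥58).
D6: not dominated (best commute).
D7: not dominated.
D8: not dominated (best size).
D9: dominated by D6 (rent 1664≤1962, size 1193≥1137, commute 6≤57, walk score 97≥59).
D10: dominated by D6 (rent 1664≤3166, size 1193≥938, commute 6≤59, walk score 97≥57).
D11: not dominated.
D12: not dominated.

D1, D6, D7, D8, D11, D12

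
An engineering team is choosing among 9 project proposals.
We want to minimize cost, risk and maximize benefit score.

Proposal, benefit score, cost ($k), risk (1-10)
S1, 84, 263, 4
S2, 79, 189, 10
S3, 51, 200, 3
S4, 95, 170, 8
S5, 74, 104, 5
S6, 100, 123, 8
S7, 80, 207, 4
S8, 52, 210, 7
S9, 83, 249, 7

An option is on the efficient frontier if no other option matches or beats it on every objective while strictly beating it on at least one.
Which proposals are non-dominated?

S1, S3, S5, S6, S7, S9

S1: not dominated.
S2: dominated by S4 (benefit score 95≥79, cost 170≤189, risk 8≤10).
S3: not dominated (best risk).
S4: dominated by S6 (benefit score 100≥95, cost 123≤170, risk 8≤8).
S5: not dominated (best cost).
S6: not dominated (best benefit score).
S7: not dominated.
S8: dominated by S5 (benefit score 74≥52, cost 104≤210, risk 5≤7).
S9: not dominated.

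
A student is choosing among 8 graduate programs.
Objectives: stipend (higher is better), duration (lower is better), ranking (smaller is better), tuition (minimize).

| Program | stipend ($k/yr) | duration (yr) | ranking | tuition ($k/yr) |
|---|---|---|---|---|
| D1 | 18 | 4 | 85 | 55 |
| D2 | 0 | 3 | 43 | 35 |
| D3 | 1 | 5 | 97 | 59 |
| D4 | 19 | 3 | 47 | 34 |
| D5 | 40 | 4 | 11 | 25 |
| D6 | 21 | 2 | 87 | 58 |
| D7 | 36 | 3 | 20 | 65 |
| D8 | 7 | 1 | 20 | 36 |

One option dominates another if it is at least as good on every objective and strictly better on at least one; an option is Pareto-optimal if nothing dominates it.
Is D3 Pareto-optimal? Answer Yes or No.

D1 vs D3: stipend 18≥1, duration 4≤5, ranking 85≤97, tuition 55≤59 — D1 is at least as good on every objective and strictly better on at least one, so D1 dominates D3.

No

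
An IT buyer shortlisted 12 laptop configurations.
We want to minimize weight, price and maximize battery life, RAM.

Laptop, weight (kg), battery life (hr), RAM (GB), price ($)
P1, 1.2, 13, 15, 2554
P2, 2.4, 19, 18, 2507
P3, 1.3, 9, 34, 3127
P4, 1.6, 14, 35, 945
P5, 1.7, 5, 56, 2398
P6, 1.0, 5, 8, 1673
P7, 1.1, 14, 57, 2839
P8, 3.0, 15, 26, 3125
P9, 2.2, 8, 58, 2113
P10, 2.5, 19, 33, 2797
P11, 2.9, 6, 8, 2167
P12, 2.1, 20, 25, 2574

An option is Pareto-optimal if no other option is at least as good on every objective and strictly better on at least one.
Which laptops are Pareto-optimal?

P1, P2, P4, P5, P6, P7, P9, P10, P12

P1: not dominated.
P2: not dominated.
P3: dominated by P7 (weight 1.1≤1.3, battery life 14≥9, RAM 57≥34, price 2839≤3127).
P4: not dominated (best price).
P5: not dominated.
P6: not dominated (best weight).
P7: not dominated.
P8: dominated by P10 (weight 2.5≤3.0, battery life 19≥15, RAM 33≥26, price 2797≤3125).
P9: not dominated (best RAM).
P10: not dominated.
P11: dominated by P4 (weight 1.6≤2.9, battery life 14≥6, RAM 35≥8, price 945≤2167).
P12: not dominated (best battery life).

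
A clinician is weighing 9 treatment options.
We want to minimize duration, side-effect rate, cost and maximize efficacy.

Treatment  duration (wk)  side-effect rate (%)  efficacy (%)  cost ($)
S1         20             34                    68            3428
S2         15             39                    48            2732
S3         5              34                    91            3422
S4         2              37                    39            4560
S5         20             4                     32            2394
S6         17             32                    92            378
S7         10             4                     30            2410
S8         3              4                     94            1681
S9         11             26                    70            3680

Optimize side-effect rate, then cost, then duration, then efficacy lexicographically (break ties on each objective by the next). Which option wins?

S8

First minimize side-effect rate: best is 4, kept {S5, S7, S8}.
Then minimize cost: best is 1681, kept {S8}.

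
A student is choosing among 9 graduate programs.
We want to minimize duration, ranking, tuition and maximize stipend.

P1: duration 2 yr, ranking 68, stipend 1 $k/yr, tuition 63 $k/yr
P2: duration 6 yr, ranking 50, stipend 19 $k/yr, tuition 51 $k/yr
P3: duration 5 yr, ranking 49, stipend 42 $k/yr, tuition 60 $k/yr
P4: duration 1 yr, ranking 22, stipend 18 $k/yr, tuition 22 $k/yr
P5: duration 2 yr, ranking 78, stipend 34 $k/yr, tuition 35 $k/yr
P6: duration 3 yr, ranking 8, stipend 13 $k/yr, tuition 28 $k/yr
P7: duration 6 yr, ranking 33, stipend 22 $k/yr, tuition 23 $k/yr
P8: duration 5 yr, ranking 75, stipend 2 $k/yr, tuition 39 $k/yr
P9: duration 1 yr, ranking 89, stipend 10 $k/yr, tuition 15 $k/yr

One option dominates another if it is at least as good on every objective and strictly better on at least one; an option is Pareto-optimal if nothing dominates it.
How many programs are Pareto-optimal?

6

P1: dominated by P4 (duration 1≤2, ranking 22≤68, stipend 18≥1, tuition 22≤63).
P2: dominated by P7 (duration 6≤6, ranking 33≤50, stipend 22≥19, tuition 23≤51).
P3: not dominated (best stipend).
P4: not dominated.
P5: not dominated.
P6: not dominated (best ranking).
P7: not dominated.
P8: dominated by P4 (duration 1≤5, ranking 22≤75, stipend 18≥2, tuition 22≤39).
P9: not dominated (best tuition).
Pareto-optimal: P3, P4, P5, P6, P7, P9 → 6.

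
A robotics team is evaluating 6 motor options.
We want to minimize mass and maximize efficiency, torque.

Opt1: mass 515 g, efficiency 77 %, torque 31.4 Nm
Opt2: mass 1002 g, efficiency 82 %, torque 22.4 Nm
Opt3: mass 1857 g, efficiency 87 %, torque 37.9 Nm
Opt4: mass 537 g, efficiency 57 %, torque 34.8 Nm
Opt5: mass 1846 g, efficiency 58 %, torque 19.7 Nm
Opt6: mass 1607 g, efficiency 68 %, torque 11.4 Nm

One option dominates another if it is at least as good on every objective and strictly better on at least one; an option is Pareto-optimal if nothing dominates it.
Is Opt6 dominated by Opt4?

Opt4 vs Opt6: Opt4 is worse on efficiency (57 vs 68), so it does not dominate Opt6.

No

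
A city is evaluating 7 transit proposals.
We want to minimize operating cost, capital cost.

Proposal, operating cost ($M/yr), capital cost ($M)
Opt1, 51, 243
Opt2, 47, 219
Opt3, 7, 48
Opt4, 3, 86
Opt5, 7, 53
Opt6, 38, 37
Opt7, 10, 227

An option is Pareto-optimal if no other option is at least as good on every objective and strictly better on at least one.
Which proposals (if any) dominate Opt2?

Opt3: operating cost 7≤47, capital cost 48≤219 — dominates Opt2.
Opt4: operating cost 3≤47, capital cost 86≤219 — dominates Opt2.
Opt5: operating cost 7≤47, capital cost 53≤219 — dominates Opt2.
Opt6: operating cost 38≤47, capital cost 37≤219 — dominates Opt2.
Others (Opt1, Opt7) are each worse than Opt2 on at least one objective.

Opt3, Opt4, Opt5, Opt6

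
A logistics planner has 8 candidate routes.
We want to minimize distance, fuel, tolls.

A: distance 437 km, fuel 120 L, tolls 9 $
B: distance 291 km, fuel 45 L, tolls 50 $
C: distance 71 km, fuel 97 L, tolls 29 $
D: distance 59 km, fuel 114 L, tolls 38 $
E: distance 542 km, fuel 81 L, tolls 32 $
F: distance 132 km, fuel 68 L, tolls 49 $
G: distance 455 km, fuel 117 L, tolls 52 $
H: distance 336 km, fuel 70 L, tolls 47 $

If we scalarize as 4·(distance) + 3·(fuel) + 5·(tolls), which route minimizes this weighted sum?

C

A: 4·437 + 3·120 + 5·9 = 2153
B: 4·291 + 3·45 + 5·50 = 1549
C: 4·71 + 3·97 + 5·29 = 720
D: 4·59 + 3·114 + 5·38 = 768
E: 4·542 + 3·81 + 5·32 = 2571
F: 4·132 + 3·68 + 5·49 = 977
G: 4·455 + 3·117 + 5·52 = 2431
H: 4·336 + 3·70 + 5·47 = 1789
Lowest: C at 720.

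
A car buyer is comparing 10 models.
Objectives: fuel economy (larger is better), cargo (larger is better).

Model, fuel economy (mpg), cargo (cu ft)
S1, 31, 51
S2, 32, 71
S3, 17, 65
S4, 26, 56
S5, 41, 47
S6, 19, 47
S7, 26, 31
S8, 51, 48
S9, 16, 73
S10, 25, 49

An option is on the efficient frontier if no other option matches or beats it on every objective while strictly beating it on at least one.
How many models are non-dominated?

S1: dominated by S2 (fuel economy 32≥31, cargo 71≥51).
S2: not dominated.
S3: dominated by S2 (fuel economy 32≥17, cargo 71≥65).
S4: dominated by S2 (fuel economy 32≥26, cargo 71≥56).
S5: dominated by S8 (fuel economy 51≥41, cargo 48≥47).
S6: dominated by S1 (fuel economy 31≥19, cargo 51≥47).
S7: dominated by S1 (fuel economy 31≥26, cargo 51≥31).
S8: not dominated (best fuel economy).
S9: not dominated (best cargo).
S10: dominated by S1 (fuel economy 31≥25, cargo 51≥49).
Pareto-optimal: S2, S8, S9 → 3.

3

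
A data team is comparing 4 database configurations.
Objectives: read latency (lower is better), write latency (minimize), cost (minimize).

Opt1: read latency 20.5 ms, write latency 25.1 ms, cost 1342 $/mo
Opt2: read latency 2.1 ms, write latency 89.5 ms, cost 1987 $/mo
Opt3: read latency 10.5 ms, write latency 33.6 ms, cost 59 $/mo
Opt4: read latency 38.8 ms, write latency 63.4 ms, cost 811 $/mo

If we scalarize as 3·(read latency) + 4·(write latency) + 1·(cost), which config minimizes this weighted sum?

Opt1: 3·20.5 + 4·25.1 + 1·1342 = 1503.9
Opt2: 3·2.1 + 4·89.5 + 1·1987 = 2351.3
Opt3: 3·10.5 + 4·33.6 + 1·59 = 224.9
Opt4: 3·38.8 + 4·63.4 + 1·811 = 1181.0
Lowest: Opt3 at 224.9.

Opt3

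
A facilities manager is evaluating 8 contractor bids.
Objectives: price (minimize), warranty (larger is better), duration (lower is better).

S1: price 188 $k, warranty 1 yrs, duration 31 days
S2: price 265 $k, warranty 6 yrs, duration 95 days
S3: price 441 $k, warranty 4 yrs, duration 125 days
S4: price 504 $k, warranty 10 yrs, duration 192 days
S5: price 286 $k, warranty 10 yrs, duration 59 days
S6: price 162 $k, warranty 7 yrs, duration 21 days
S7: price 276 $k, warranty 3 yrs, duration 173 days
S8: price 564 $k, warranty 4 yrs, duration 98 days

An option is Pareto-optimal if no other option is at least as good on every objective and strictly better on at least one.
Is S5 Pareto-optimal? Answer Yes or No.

Yes

S1: worse on warranty (1 vs 10).
S2: worse on warranty (6 vs 10).
S3: worse on price (441 vs 286).
S4: worse on price (504 vs 286).
S6: worse on warranty (7 vs 10).
S7: worse on warranty (3 vs 10).
S8: worse on price (564 vs 286).
No option is at least as good as S5 on every objective and strictly better on one.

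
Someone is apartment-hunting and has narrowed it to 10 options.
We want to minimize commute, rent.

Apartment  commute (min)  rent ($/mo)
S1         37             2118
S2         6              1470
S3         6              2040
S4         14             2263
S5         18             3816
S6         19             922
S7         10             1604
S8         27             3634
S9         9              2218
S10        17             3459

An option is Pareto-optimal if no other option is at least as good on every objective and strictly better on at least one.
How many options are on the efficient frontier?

2

S1: dominated by S2 (commute 6≤37, rent 1470≤2118).
S2: not dominated.
S3: dominated by S2 (commute 6≤6, rent 1470≤2040).
S4: dominated by S2 (commute 6≤14, rent 1470≤2263).
S5: dominated by S2 (commute 6≤18, rent 1470≤3816).
S6: not dominated (best rent).
S7: dominated by S2 (commute 6≤10, rent 1470≤1604).
S8: dominated by S2 (commute 6≤27, rent 1470≤3634).
S9: dominated by S2 (commute 6≤9, rent 1470≤2218).
S10: dominated by S2 (commute 6≤17, rent 1470≤3459).
Pareto-optimal: S2, S6 → 2.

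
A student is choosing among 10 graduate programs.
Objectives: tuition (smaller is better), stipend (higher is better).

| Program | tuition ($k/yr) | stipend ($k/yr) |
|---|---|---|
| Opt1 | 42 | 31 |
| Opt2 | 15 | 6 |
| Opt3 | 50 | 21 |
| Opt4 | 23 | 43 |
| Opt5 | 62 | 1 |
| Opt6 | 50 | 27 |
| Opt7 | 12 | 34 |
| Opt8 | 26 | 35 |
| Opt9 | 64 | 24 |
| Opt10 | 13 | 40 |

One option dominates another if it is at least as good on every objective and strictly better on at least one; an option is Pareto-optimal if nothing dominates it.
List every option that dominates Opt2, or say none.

Opt7: tuition 12≤15, stipend 34≥6 — dominates Opt2.
Opt10: tuition 13≤15, stipend 40≥6 — dominates Opt2.
Others (Opt1, Opt3, Opt4, Opt5, Opt6, Opt8, Opt9) are each worse than Opt2 on at least one objective.

Opt7, Opt10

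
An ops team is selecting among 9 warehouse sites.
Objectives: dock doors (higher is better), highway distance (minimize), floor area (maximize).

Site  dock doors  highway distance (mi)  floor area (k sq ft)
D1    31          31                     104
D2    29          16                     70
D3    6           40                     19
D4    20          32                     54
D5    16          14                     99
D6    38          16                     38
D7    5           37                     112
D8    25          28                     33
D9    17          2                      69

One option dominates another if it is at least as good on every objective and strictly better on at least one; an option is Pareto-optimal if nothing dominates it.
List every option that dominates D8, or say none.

D2: dock doors 29≥25, highway distance 16≤28, floor area 70≥33 — dominates D8.
D6: dock doors 38≥25, highway distance 16≤28, floor area 38≥33 — dominates D8.
Others (D1, D3, D4, D5, D7, D9) are each worse than D8 on at least one objective.

D2, D6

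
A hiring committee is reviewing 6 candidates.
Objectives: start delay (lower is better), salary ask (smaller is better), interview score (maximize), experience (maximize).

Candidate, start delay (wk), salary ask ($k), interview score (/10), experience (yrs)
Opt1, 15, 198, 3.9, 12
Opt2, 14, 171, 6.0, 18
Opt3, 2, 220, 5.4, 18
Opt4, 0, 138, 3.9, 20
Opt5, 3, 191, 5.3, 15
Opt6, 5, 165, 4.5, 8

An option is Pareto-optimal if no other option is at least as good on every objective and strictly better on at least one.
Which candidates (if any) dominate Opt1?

Opt2, Opt4, Opt5

Opt2: start delay 14≤15, salary ask 171≤198, interview score 6.0≥3.9, experience 18≥12 — dominates Opt1.
Opt4: start delay 0≤15, salary ask 138≤198, interview score 3.9≥3.9, experience 20≥12 — dominates Opt1.
Opt5: start delay 3≤15, salary ask 191≤198, interview score 5.3≥3.9, experience 15≥12 — dominates Opt1.
Others (Opt3, Opt6) are each worse than Opt1 on at least one objective.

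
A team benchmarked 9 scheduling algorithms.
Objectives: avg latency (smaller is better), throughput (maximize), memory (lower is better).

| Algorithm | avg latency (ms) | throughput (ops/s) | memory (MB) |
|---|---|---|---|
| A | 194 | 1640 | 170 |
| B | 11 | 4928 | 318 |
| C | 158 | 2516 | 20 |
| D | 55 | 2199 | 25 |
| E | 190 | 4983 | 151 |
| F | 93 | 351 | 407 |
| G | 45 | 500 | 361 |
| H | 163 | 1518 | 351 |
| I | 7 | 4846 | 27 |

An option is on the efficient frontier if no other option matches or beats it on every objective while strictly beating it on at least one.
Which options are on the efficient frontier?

B, C, D, E, I

A: dominated by C (avg latency 158≤194, throughput 2516≥1640, memory 20≤170).
B: not dominated.
C: not dominated (best memory).
D: not dominated.
E: not dominated (best throughput).
F: dominated by B (avg latency 11≤93, throughput 4928≥351, memory 318≤407).
G: dominated by B (avg latency 11≤45, throughput 4928≥500, memory 318≤361).
H: dominated by B (avg latency 11≤163, throughput 4928≥1518, memory 318≤351).
I: not dominated (best avg latency).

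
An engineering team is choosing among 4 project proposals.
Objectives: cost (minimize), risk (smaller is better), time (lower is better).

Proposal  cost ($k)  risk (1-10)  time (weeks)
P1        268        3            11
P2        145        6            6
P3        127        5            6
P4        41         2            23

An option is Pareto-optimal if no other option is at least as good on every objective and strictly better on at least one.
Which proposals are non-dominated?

P1, P3, P4

P1: not dominated.
P2: dominated by P3 (cost 127≤145, risk 5≤6, time 6≤6).
P3: not dominated.
P4: not dominated (best cost).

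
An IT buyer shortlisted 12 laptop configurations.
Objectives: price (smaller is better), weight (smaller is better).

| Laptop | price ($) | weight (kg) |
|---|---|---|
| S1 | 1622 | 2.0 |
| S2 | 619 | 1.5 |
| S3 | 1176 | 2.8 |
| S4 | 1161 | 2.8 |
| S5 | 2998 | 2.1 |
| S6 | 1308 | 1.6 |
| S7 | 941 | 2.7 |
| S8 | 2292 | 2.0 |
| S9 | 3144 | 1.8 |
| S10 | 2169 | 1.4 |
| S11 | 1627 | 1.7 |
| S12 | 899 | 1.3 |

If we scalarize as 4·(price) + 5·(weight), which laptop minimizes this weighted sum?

S1: 4·1622 + 5·2.0 = 6498.0
S2: 4·619 + 5·1.5 = 2483.5
S3: 4·1176 + 5·2.8 = 4718.0
S4: 4·1161 + 5·2.8 = 4658.0
S5: 4·2998 + 5·2.1 = 12002.5
S6: 4·1308 + 5·1.6 = 5240.0
S7: 4·941 + 5·2.7 = 3777.5
S8: 4·2292 + 5·2.0 = 9178.0
S9: 4·3144 + 5·1.8 = 12585.0
S10: 4·2169 + 5·1.4 = 8683.0
S11: 4·1627 + 5·1.7 = 6516.5
S12: 4·899 + 5·1.3 = 3602.5
Lowest: S2 at 2483.5.

S2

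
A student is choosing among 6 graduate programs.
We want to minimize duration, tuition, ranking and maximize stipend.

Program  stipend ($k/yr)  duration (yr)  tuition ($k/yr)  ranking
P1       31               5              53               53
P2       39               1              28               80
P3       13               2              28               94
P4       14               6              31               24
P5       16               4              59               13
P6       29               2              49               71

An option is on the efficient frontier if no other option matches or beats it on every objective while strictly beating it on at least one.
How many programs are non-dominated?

5

P1: not dominated.
P2: not dominated (best stipend).
P3: dominated by P2 (stipend 39≥13, duration 1≤2, tuition 28≤28, ranking 80≤94).
P4: not dominated.
P5: not dominated (best ranking).
P6: not dominated.
Pareto-optimal: P1, P2, P4, P5, P6 → 5.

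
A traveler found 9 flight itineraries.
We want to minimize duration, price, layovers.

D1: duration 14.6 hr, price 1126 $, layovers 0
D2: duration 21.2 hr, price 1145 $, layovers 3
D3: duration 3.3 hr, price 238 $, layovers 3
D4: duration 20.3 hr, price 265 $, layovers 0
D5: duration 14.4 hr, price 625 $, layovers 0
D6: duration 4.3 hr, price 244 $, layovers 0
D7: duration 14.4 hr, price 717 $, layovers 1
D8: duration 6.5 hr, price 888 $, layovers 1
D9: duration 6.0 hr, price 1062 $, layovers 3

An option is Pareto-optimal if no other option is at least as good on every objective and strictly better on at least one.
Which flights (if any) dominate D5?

D6: duration 4.3≤14.4, price 244≤625, layovers 0≤0 — dominates D5.
Others (D1, D2, D3, D4, D7, D8, D9) are each worse than D5 on at least one objective.

D6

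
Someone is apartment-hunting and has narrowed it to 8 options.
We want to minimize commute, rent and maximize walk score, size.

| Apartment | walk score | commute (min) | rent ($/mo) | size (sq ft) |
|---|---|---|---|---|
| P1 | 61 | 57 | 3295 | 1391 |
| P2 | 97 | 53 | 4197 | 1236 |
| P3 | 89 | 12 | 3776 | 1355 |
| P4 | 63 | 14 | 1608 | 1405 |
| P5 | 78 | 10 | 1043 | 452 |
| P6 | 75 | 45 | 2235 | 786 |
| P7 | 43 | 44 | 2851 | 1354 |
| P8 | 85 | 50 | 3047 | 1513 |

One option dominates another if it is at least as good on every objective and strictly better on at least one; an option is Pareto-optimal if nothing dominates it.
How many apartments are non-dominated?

P1: dominated by P4 (walk score 63≥61, commute 14≤57, rent 1608≤3295, size 1405≥1391).
P2: not dominated (best walk score).
P3: not dominated.
P4: not dominated.
P5: not dominated (best commute).
P6: not dominated.
P7: dominated by P4 (walk score 63≥43, commute 14≤44, rent 1608≤2851, size 1405≥1354).
P8: not dominated (best size).
Pareto-optimal: P2, P3, P4, P5, P6, P8 → 6.

6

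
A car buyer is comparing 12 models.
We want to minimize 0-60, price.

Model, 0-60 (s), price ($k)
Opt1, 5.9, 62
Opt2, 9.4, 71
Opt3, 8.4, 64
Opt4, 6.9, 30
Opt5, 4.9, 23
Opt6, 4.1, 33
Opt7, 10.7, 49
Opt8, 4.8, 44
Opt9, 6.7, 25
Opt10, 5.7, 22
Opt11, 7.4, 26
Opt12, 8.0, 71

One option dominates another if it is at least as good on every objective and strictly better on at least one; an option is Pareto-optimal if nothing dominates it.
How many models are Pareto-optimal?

3

Opt1: dominated by Opt5 (0-60 4.9≤5.9, price 23≤62).
Opt2: dominated by Opt1 (0-60 5.9≤9.4, price 62≤71).
Opt3: dominated by Opt1 (0-60 5.9≤8.4, price 62≤64).
Opt4: dominated by Opt5 (0-60 4.9≤6.9, price 23≤30).
Opt5: not dominated.
Opt6: not dominated (best 0-60).
Opt7: dominated by Opt4 (0-60 6.9≤10.7, price 30≤49).
Opt8: dominated by Opt6 (0-60 4.1≤4.8, price 33≤44).
Opt9: dominated by Opt5 (0-60 4.9≤6.7, price 23≤25).
Opt10: not dominated (best price).
Opt11: dominated by Opt5 (0-60 4.9≤7.4, price 23≤26).
Opt12: dominated by Opt1 (0-60 5.9≤8.0, price 62≤71).
Pareto-optimal: Opt5, Opt6, Opt10 → 3.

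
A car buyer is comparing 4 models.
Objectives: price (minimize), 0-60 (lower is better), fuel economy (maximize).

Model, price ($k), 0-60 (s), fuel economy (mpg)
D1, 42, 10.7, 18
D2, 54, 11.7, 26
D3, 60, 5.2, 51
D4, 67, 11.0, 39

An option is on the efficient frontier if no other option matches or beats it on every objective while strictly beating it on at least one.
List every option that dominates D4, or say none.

D3: price 60≤67, 0-60 5.2≤11.0, fuel economy 51≥39 — dominates D4.
Others (D1, D2) are each worse than D4 on at least one objective.

D3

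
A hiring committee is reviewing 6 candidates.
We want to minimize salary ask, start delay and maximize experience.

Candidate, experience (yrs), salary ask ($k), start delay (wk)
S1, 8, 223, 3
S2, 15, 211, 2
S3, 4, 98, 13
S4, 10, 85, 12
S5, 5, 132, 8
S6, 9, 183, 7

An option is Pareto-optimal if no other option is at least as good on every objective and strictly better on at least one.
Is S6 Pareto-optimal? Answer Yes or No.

Yes

S1: worse on experience (8 vs 9).
S2: worse on salary ask (211 vs 183).
S3: worse on experience (4 vs 9).
S4: worse on start delay (12 vs 7).
S5: worse on experience (5 vs 9).
No option is at least as good as S6 on every objective and strictly better on one.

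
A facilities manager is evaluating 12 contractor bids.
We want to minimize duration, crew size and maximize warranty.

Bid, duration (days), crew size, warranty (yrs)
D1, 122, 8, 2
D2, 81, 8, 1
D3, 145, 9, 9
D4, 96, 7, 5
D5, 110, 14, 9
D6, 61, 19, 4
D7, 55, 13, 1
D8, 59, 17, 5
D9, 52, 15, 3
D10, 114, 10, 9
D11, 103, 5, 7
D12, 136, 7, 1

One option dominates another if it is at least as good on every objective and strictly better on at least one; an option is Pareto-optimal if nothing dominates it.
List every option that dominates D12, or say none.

D4: duration 96≤136, crew size 7≤7, warranty 5≥1 — dominates D12.
D11: duration 103≤136, crew size 5≤7, warranty 7≥1 — dominates D12.
Others (D1, D2, D3, D5, D6, D7, D8, D9, D10) are each worse than D12 on at least one objective.

D4, D11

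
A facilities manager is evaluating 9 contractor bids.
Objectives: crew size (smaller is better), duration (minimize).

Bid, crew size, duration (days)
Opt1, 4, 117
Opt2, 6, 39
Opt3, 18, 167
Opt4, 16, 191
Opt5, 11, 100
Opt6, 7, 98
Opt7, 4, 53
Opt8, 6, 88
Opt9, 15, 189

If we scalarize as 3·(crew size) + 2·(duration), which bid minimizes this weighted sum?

Opt2

Opt1: 3·4 + 2·117 = 246
Opt2: 3·6 + 2·39 = 96
Opt3: 3·18 + 2·167 = 388
Opt4: 3·16 + 2·191 = 430
Opt5: 3·11 + 2·100 = 233
Opt6: 3·7 + 2·98 = 217
Opt7: 3·4 + 2·53 = 118
Opt8: 3·6 + 2·88 = 194
Opt9: 3·15 + 2·189 = 423
Lowest: Opt2 at 96.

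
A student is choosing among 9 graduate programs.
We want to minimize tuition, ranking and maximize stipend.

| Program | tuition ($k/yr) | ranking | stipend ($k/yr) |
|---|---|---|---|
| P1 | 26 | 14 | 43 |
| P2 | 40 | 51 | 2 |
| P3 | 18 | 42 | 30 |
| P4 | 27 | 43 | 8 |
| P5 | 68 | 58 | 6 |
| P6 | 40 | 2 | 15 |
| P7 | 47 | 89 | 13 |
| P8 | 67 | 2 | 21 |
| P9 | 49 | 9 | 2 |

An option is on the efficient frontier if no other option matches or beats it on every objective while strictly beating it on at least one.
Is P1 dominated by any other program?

No

P2: worse on tuition (40 vs 26).
P3: worse on ranking (42 vs 14).
P4: worse on tuition (27 vs 26).
P5: worse on tuition (68 vs 26).
P6: worse on tuition (40 vs 26).
P7: worse on tuition (47 vs 26).
P8: worse on tuition (67 vs 26).
P9: worse on tuition (49 vs 26).
No option is at least as good as P1 on every objective and strictly better on one.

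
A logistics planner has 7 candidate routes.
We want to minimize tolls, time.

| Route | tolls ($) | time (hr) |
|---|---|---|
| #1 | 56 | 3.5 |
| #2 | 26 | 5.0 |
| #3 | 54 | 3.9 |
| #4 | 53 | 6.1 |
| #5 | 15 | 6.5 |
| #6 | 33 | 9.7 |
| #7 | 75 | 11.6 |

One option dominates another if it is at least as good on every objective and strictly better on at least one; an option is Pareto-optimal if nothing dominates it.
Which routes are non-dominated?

#1: not dominated (best time).
#2: not dominated.
#3: not dominated.
#4: dominated by #2 (tolls 26≤53, time 5.0≤6.1).
#5: not dominated (best tolls).
#6: dominated by #2 (tolls 26≤33, time 5.0≤9.7).
#7: dominated by #1 (tolls 56≤75, time 3.5≤11.6).

#1, #2, #3, #5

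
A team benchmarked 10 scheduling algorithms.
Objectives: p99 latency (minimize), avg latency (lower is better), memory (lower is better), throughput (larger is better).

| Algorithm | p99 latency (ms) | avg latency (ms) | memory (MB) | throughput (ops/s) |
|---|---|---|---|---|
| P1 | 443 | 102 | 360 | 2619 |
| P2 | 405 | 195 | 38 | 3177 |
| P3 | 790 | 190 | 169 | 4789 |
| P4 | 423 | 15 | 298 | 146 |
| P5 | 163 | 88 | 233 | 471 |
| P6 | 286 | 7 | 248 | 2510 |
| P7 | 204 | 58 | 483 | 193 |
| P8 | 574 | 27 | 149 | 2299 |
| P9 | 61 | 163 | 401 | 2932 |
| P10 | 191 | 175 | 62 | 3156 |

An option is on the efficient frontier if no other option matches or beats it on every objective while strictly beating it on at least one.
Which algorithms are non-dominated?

P1, P2, P3, P5, P6, P7, P8, P9, P10

P1: not dominated.
P2: not dominated (best memory).
P3: not dominated (best throughput).
P4: dominated by P6 (p99 latency 286≤423, avg latency 7≤15, memory 248≤298, throughput 2510≥146).
P5: not dominated.
P6: not dominated (best avg latency).
P7: not dominated.
P8: not dominated.
P9: not dominated (best p99 latency).
P10: not dominated.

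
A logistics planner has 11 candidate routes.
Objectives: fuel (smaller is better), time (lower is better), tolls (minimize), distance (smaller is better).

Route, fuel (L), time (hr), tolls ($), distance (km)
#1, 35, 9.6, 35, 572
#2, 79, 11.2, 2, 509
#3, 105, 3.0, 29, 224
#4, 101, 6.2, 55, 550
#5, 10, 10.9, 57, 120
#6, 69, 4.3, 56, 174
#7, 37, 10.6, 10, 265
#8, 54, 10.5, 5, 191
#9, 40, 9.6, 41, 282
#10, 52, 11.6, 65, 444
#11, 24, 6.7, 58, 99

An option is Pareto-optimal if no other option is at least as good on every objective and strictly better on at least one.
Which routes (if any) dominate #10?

#5, #7, #9, #11

#5: fuel 10≤52, time 10.9≤11.6, tolls 57≤65, distance 120≤444 — dominates #10.
#7: fuel 37≤52, time 10.6≤11.6, tolls 10≤65, distance 265≤444 — dominates #10.
#9: fuel 40≤52, time 9.6≤11.6, tolls 41≤65, distance 282≤444 — dominates #10.
#11: fuel 24≤52, time 6.7≤11.6, tolls 58≤65, distance 99≤444 — dominates #10.
Others (#1, #2, #3, #4, #6, #8) are each worse than #10 on at least one objective.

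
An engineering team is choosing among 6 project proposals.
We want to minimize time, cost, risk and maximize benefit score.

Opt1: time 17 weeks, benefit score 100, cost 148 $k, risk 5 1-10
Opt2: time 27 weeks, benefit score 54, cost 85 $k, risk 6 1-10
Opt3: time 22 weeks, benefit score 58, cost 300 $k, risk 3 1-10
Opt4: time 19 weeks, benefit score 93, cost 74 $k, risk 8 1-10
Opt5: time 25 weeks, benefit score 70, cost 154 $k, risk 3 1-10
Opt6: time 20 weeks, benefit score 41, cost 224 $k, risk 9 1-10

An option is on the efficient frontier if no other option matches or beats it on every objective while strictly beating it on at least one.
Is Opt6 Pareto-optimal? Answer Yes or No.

No

Opt1 vs Opt6: time 17≤20, benefit score 100≥41, cost 148≤224, risk 5≤9 — Opt1 is at least as good on every objective and strictly better on at least one, so Opt1 dominates Opt6.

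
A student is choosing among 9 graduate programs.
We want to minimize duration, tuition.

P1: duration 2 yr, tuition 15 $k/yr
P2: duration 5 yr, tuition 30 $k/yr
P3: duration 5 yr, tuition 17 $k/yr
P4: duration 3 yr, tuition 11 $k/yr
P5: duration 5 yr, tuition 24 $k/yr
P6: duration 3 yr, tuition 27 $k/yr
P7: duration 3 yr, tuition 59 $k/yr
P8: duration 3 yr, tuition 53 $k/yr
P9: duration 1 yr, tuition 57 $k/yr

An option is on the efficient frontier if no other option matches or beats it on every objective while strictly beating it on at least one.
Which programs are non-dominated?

P1, P4, P9

P1: not dominated.
P2: dominated by P1 (duration 2≤5, tuition 15≤30).
P3: dominated by P1 (duration 2≤5, tuition 15≤17).
P4: not dominated (best tuition).
P5: dominated by P1 (duration 2≤5, tuition 15≤24).
P6: dominated by P1 (duration 2≤3, tuition 15≤27).
P7: dominated by P1 (duration 2≤3, tuition 15≤59).
P8: dominated by P1 (duration 2≤3, tuition 15≤53).
P9: not dominated (best duration).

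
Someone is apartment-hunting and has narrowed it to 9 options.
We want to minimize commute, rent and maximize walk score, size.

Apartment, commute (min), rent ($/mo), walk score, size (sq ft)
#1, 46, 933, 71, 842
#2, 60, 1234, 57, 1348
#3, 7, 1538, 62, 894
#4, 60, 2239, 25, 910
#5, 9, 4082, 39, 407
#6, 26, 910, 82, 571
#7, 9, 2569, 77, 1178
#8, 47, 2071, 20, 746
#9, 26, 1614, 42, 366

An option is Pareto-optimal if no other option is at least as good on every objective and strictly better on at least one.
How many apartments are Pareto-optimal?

5

#1: not dominated.
#2: not dominated (best size).
#3: not dominated (best commute).
#4: dominated by #2 (commute 60≤60, rent 1234≤2239, walk score 57≥25, size 1348≥910).
#5: dominated by #3 (commute 7≤9, rent 1538≤4082, walk score 62≥39, size 894≥407).
#6: not dominated (best rent).
#7: not dominated.
#8: dominated by #1 (commute 46≤47, rent 933≤2071, walk score 71≥20, size 842≥746).
#9: dominated by #3 (commute 7≤26, rent 1538≤1614, walk score 62≥42, size 894≥366).
Pareto-optimal: #1, #2, #3, #6, #7 → 5.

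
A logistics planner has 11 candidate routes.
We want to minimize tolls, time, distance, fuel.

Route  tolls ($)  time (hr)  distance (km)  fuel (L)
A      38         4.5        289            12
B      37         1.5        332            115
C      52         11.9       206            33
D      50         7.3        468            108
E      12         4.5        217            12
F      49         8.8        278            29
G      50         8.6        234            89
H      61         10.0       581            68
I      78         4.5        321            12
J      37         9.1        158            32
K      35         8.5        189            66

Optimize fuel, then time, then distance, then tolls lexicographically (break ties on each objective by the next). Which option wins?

E

First minimize fuel: best is 12, kept {A, E, I}.
Then minimize time: best is 4.5, kept {A, E, I}.
Then minimize distance: best is 217, kept {E}.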